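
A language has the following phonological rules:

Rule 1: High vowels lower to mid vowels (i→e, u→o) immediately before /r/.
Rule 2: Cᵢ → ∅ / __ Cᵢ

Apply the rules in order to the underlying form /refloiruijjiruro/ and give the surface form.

refloeruijeroro

Rule 1 (pre-rhotic lowering): /i/ is a high vowel immediately before /r/, so it lowers to [e]. /i/ is a high vowel immediately before /r/, so it lowers to [e]. /u/ is a high vowel immediately before /r/, so it lowers to [o]. /refloiruijjiruro/ → refloeruijjeroro.
Rule 2 (degemination): /jj/ is a geminate; the first /j/ deletes. /refloeruijjeroro/ → refloeruijeroro.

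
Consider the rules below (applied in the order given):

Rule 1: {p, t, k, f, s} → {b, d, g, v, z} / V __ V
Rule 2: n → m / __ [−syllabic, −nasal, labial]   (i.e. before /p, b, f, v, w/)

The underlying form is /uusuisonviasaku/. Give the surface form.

uuzuizomviazagu

Rule 1 (intervocalic voicing): /s/ is a voiceless obstruent between vowels /u/ and /u/, so it voices to [z]. /s/ is a voiceless obstruent between vowels /i/ and /o/, so it voices to [z]. /s/ is a voiceless obstruent between vowels /a/ and /a/, so it voices to [z]. /k/ is a voiceless obstruent between vowels /a/ and /u/, so it voices to [g]. /uusuisonviasaku/ → uuzuizonviazagu.
Rule 2 (nasal place assimilation): /n/ precedes the labial consonant /v/, so it assimilates in place to [m]. /uuzuizonviazagu/ → uuzuizomviazagu.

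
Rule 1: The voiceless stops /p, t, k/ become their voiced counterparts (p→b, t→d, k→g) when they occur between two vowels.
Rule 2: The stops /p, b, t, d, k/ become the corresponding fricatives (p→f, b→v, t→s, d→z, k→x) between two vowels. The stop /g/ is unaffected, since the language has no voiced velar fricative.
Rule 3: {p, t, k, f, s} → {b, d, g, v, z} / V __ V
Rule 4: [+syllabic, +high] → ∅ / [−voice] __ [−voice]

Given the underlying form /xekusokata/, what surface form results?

xeguzogaza

Rule 1 (intervocalic voicing): /k/ is a voiceless stop between vowels /e/ and /u/, so it voices to [g]. /k/ is a voiceless stop between vowels /o/ and /a/, so it voices to [g]. /t/ is a voiceless stop between vowels /a/ and /a/, so it voices to [d]. /xekusokata/ → xegusogada.
Rule 2 (intervocalic spirantization): /d/ is a stop between vowels /a/ and /a/, so it spirantizes to the fricative [z]. /xegusogada/ → xegusogaza.
Rule 3 (intervocalic voicing): /s/ is a voiceless obstruent between vowels /u/ and /o/, so it voices to [z]. /xegusogaza/ → xeguzogaza.
Rule 4 (high vowel syncope): no segment meets the environment; /xeguzogaza/ is unchanged.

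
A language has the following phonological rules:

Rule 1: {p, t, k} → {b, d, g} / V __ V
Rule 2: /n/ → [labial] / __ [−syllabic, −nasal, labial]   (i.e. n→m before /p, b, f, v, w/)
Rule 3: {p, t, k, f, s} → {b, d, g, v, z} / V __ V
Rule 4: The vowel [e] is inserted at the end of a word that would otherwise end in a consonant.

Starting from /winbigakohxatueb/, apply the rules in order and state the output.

Rule 1 (intervocalic voicing): /k/ is a voiceless stop between vowels /a/ and /o/, so it voices to [g]. /t/ is a voiceless stop between vowels /a/ and /u/, so it voices to [d]. /winbigakohxatueb/ → winbigagohxadueb.
Rule 2 (nasal place assimilation): /n/ precedes the labial consonant /b/, so it assimilates in place to [m]. /winbigagohxadueb/ → wimbigagohxadueb.
Rule 3 (intervocalic voicing): no segment meets the environment; /wimbigagohxadueb/ is unchanged.
Rule 4 (final e-epenthesis): the form ends in the consonant /b/, so [e] is inserted word-finally. /wimbigagohxadueb/ → wimbigagohxaduebe.

wimbigagohxaduebe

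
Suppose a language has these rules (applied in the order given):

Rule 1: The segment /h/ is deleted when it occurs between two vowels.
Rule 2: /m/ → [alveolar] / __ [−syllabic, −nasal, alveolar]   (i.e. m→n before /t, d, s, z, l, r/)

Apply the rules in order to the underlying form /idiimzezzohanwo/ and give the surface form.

Rule 1 (intervocalic h-deletion): /h/ occurs between vowels /o/ and /a/, so it deletes. /idiimzezzohanwo/ → idiimzezzoanwo.
Rule 2 (nasal place assimilation): /m/ precedes the alveolar consonant /z/, so it assimilates in place to [n]. /idiimzezzoanwo/ → idiinzezzoanwo.

idiinzezzoanwo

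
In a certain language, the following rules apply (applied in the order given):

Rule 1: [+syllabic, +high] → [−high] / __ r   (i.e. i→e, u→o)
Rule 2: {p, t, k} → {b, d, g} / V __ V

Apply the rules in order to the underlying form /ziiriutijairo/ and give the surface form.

zieriudijaero

Rule 1 (pre-rhotic lowering): /i/ is a high vowel immediately before /r/, so it lowers to [e]. /i/ is a high vowel immediately before /r/, so it lowers to [e]. /ziiriutijairo/ → zieriutijaero.
Rule 2 (intervocalic voicing): /t/ is a voiceless stop between vowels /u/ and /i/, so it voices to [d]. /zieriutijaero/ → zieriudijaero.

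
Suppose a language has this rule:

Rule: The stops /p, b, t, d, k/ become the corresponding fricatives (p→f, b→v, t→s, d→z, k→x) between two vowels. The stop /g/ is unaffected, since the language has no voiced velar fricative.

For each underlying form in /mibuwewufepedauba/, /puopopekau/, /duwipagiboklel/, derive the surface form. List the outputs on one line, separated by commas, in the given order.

/mibuwewufepedauba/: /b/ is a stop between vowels /i/ and /u/, so it spirantizes to the fricative [v]. /p/ is a stop between vowels /e/ and /e/, so it spirantizes to the fricative [f]. /d/ is a stop between vowels /e/ and /a/, so it spirantizes to the fricative [z]. /b/ is a stop between vowels /u/ and /a/, so it spirantizes to the fricative [v]. → [mivuwewufefezauva].
/puopopekau/: /p/ is a stop between vowels /o/ and /o/, so it spirantizes to the fricative [f]. /p/ is a stop between vowels /o/ and /e/, so it spirantizes to the fricative [f]. /k/ is a stop between vowels /e/ and /a/, so it spirantizes to the fricative [x]. → [puofofexau].
/duwipagiboklel/: /p/ is a stop between vowels /i/ and /a/, so it spirantizes to the fricative [f]. /b/ is a stop between vowels /i/ and /o/, so it spirantizes to the fricative [v]. → [duwifagivoklel].

mivuwewufefezauva, puofofexau, duwifagivoklel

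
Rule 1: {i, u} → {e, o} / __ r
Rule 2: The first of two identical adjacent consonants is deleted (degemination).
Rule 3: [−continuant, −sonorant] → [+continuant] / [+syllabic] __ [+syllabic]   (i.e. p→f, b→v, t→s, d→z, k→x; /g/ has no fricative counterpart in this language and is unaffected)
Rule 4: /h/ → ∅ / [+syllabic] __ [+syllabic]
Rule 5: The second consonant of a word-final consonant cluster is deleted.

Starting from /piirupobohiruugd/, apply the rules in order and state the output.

pierufovoeruug

Rule 1 (pre-rhotic lowering): /i/ is a high vowel immediately before /r/, so it lowers to [e]. /i/ is a high vowel immediately before /r/, so it lowers to [e]. /piirupobohiruugd/ → pierupoboheruugd.
Rule 2 (degemination): no segment meets the environment; /pierupoboheruugd/ is unchanged.
Rule 3 (intervocalic spirantization): /p/ is a stop between vowels /u/ and /o/, so it spirantizes to the fricative [f]. /b/ is a stop between vowels /o/ and /o/, so it spirantizes to the fricative [v]. /pierupoboheruugd/ → pierufovoheruugd.
Rule 4 (intervocalic h-deletion): /h/ occurs between vowels /o/ and /e/, so it deletes. /pierufovoheruugd/ → pierufovoeruugd.
Rule 5 (final cluster simplification): /d/ is the second consonant of a word-final cluster /gd/, so it deletes. /pierufovoeruugd/ → pierufovoeruug.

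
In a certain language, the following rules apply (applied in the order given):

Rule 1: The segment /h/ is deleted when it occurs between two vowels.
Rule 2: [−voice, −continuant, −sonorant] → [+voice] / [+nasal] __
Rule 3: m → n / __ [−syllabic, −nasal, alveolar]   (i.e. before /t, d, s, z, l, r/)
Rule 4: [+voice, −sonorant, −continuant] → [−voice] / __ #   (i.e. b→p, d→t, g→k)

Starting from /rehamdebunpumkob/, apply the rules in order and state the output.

Rule 1 (intervocalic h-deletion): /h/ occurs between vowels /e/ and /a/, so it deletes. /rehamdebunpumkob/ → reamdebunpumkob.
Rule 2 (post-nasal voicing): /p/ is a voiceless stop immediately after the nasal /n/, so it voices to [b]. /k/ is a voiceless stop immediately after the nasal /m/, so it voices to [g]. /reamdebunpumkob/ → reamdebunbumgob.
Rule 3 (nasal place assimilation): /m/ precedes the alveolar consonant /d/, so it assimilates in place to [n]. /reamdebunbumgob/ → reandebunbumgob.
Rule 4 (final devoicing): /b/ is a voiced stop in word-final position, so it devoices to [p]. /reandebunbumgob/ → reandebunbumgop.

reandebunbumgop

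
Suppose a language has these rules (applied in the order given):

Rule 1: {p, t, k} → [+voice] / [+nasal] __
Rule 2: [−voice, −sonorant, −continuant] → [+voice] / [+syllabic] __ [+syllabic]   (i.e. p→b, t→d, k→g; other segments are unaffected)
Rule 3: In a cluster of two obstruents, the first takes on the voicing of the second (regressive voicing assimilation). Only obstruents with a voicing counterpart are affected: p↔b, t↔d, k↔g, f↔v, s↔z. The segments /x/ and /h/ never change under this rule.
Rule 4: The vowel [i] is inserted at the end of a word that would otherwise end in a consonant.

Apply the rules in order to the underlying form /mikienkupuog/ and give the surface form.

Rule 1 (post-nasal voicing): /k/ is a voiceless stop immediately after the nasal /n/, so it voices to [g]. /mikienkupuog/ → mikiengupuog.
Rule 2 (intervocalic voicing): /k/ is a voiceless stop between vowels /i/ and /i/, so it voices to [g]. /p/ is a voiceless stop between vowels /u/ and /u/, so it voices to [b]. /mikiengupuog/ → migiengubuog.
Rule 3 (regressive voicing assimilation): no segment meets the environment; /migiengubuog/ is unchanged.
Rule 4 (final i-epenthesis): the form ends in the consonant /g/, so [i] is inserted word-finally. /migiengubuog/ → migiengubuogi.

migiengubuogi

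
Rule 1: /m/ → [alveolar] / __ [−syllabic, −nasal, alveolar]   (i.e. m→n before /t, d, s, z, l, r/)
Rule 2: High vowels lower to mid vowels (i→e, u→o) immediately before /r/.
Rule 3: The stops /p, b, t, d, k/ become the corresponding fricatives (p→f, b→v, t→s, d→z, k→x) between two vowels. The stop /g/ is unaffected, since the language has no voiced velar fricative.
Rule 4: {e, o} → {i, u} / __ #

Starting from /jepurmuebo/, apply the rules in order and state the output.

Rule 1 (nasal place assimilation): no segment meets the environment; /jepurmuebo/ is unchanged.
Rule 2 (pre-rhotic lowering): /u/ is a high vowel immediately before /r/, so it lowers to [o]. /jepurmuebo/ → jepormuebo.
Rule 3 (intervocalic spirantization): /p/ is a stop between vowels /e/ and /o/, so it spirantizes to the fricative [f]. /b/ is a stop between vowels /e/ and /o/, so it spirantizes to the fricative [v]. /jepormuebo/ → jeformuevo.
Rule 4 (final vowel raising): /o/ is a mid vowel in word-final position, so it raises to [u]. /jeformuevo/ → jeformuevu.

jeformuevu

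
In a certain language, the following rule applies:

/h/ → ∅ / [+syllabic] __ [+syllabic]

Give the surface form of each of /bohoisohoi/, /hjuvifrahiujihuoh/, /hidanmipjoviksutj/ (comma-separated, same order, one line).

booisooi, hjuvifraiujiuoh, hidanmipjoviksutj

/bohoisohoi/: /h/ occurs between vowels /o/ and /o/, so it deletes. /h/ occurs between vowels /o/ and /o/, so it deletes. → [booisooi].
/hjuvifrahiujihuoh/: /h/ occurs between vowels /a/ and /i/, so it deletes. /h/ occurs between vowels /i/ and /u/, so it deletes. → [hjuvifraiujiuoh].
/hidanmipjoviksutj/: the rule's environment is not met; surfaces unchanged as [hidanmipjoviksutj].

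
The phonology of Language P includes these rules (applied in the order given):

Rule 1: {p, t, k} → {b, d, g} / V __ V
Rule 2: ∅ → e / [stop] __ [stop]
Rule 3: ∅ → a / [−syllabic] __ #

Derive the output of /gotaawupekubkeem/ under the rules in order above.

godaawubegubekeema

Rule 1 (intervocalic voicing): /t/ is a voiceless stop between vowels /o/ and /a/, so it voices to [d]. /p/ is a voiceless stop between vowels /u/ and /e/, so it voices to [b]. /k/ is a voiceless stop between vowels /e/ and /u/, so it voices to [g]. /gotaawupekubkeem/ → godaawubegubkeem.
Rule 2 (stop-cluster e-epenthesis): /b/ and /k/ form a stop–stop cluster, so [e] is inserted between them. /godaawubegubkeem/ → godaawubegubekeem.
Rule 3 (final a-epenthesis): the form ends in the consonant /m/, so [a] is inserted word-finally. /godaawubegubekeem/ → godaawubegubekeema.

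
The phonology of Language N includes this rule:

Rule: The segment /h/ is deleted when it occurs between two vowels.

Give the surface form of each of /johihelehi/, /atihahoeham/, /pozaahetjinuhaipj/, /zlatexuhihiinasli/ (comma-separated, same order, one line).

joielei, atiaoeam, pozaaetjinuaipj, zlatexuiiinasli

/johihelehi/: /h/ occurs between vowels /o/ and /i/, so it deletes. /h/ occurs between vowels /i/ and /e/, so it deletes. /h/ occurs between vowels /e/ and /i/, so it deletes. → [joielei].
/atihahoeham/: /h/ occurs between vowels /i/ and /a/, so it deletes. /h/ occurs between vowels /a/ and /o/, so it deletes. /h/ occurs between vowels /e/ and /a/, so it deletes. → [atiaoeam].
/pozaahetjinuhaipj/: /h/ occurs between vowels /a/ and /e/, so it deletes. /h/ occurs between vowels /u/ and /a/, so it deletes. → [pozaaetjinuaipj].
/zlatexuhihiinasli/: /h/ occurs between vowels /u/ and /i/, so it deletes. /h/ occurs between vowels /i/ and /i/, so it deletes. → [zlatexuiiinasli].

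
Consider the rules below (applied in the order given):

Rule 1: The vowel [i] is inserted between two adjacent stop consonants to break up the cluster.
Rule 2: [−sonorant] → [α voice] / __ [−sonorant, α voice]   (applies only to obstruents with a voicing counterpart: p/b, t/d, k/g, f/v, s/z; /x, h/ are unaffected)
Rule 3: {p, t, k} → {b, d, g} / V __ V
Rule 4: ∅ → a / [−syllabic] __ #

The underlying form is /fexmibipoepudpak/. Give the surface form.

Rule 1 (stop-cluster i-epenthesis): /d/ and /p/ form a stop–stop cluster, so [i] is inserted between them. /fexmibipoepudpak/ → fexmibipoepudipak.
Rule 2 (regressive voicing assimilation): no segment meets the environment; /fexmibipoepudipak/ is unchanged.
Rule 3 (intervocalic voicing): /p/ is a voiceless stop between vowels /i/ and /o/, so it voices to [b]. /p/ is a voiceless stop between vowels /e/ and /u/, so it voices to [b]. /p/ is a voiceless stop between vowels /i/ and /a/, so it voices to [b]. /fexmibipoepudipak/ → fexmibiboebudibak.
Rule 4 (final a-epenthesis): the form ends in the consonant /k/, so [a] is inserted word-finally. /fexmibiboebudibak/ → fexmibiboebudibaka.

fexmibiboebudibaka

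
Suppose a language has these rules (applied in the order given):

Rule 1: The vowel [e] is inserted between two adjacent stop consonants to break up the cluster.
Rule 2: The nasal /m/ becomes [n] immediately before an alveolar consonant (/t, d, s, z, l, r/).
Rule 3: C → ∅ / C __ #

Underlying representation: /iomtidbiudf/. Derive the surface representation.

iontidebiud

Rule 1 (stop-cluster e-epenthesis): /d/ and /b/ form a stop–stop cluster, so [e] is inserted between them. /iomtidbiudf/ → iomtidebiudf.
Rule 2 (nasal place assimilation): /m/ precedes the alveolar consonant /t/, so it assimilates in place to [n]. /iomtidebiudf/ → iontidebiudf.
Rule 3 (final cluster simplification): /f/ is the second consonant of a word-final cluster /df/, so it deletes. /iontidebiudf/ → iontidebiud.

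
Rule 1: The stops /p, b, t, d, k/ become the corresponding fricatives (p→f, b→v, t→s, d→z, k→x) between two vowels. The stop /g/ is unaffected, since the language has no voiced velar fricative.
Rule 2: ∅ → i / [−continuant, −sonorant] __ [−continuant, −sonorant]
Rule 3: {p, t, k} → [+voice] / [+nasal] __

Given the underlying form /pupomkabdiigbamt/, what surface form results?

Rule 1 (intervocalic spirantization): /p/ is a stop between vowels /u/ and /o/, so it spirantizes to the fricative [f]. /pupomkabdiigbamt/ → pufomkabdiigbamt.
Rule 2 (stop-cluster i-epenthesis): /b/ and /d/ form a stop–stop cluster, so [i] is inserted between them. /g/ and /b/ form a stop–stop cluster, so [i] is inserted between them. /pufomkabdiigbamt/ → pufomkabidiigibamt.
Rule 3 (post-nasal voicing): /k/ is a voiceless stop immediately after the nasal /m/, so it voices to [g]. /t/ is a voiceless stop immediately after the nasal /m/, so it voices to [d]. /pufomkabidiigibamt/ → pufomgabidiigibamd.

pufomgabidiigibamd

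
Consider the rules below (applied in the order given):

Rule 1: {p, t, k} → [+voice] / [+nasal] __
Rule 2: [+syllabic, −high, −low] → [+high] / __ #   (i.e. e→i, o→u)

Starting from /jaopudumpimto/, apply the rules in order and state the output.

Rule 1 (post-nasal voicing): /p/ is a voiceless stop immediately after the nasal /m/, so it voices to [b]. /t/ is a voiceless stop immediately after the nasal /m/, so it voices to [d]. /jaopudumpimto/ → jaopudumbimdo.
Rule 2 (final vowel raising): /o/ is a mid vowel in word-final position, so it raises to [u]. /jaopudumbimdo/ → jaopudumbimdu.

jaopudumbimdu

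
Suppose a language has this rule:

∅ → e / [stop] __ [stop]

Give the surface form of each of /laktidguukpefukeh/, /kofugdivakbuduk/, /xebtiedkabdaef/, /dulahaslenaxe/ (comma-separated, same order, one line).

laketideguukepefukeh, kofugedivakebuduk, xebetiedekabedaef, dulahaslenaxe

/laktidguukpefukeh/: /k/ and /t/ form a stop–stop cluster, so [e] is inserted between them. /d/ and /g/ form a stop–stop cluster, so [e] is inserted between them. /k/ and /p/ form a stop–stop cluster, so [e] is inserted between them. → [laketideguukepefukeh].
/kofugdivakbuduk/: /g/ and /d/ form a stop–stop cluster, so [e] is inserted between them. /k/ and /b/ form a stop–stop cluster, so [e] is inserted between them. → [kofugedivakebuduk].
/xebtiedkabdaef/: /b/ and /t/ form a stop–stop cluster, so [e] is inserted between them. /d/ and /k/ form a stop–stop cluster, so [e] is inserted between them. /b/ and /d/ form a stop–stop cluster, so [e] is inserted between them. → [xebetiedekabedaef].
/dulahaslenaxe/: the rule's environment is not met; surfaces unchanged as [dulahaslenaxe].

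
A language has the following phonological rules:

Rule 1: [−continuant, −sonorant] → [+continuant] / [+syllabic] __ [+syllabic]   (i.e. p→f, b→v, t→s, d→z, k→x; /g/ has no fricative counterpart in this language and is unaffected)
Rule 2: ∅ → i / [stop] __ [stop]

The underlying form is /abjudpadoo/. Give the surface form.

abjudipazoo

Rule 1 (intervocalic spirantization): /d/ is a stop between vowels /a/ and /o/, so it spirantizes to the fricative [z]. /abjudpadoo/ → abjudpazoo.
Rule 2 (stop-cluster i-epenthesis): /d/ and /p/ form a stop–stop cluster, so [i] is inserted between them. /abjudpazoo/ → abjudipazoo.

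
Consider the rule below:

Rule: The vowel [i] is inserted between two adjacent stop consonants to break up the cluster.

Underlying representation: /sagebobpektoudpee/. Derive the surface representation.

/b/ and /p/ form a stop–stop cluster, so [i] is inserted between them.
/k/ and /t/ form a stop–stop cluster, so [i] is inserted between them.
/d/ and /p/ form a stop–stop cluster, so [i] is inserted between them.
Surface form: [sagebobipekitoudipee].

sagebobipekitoudipee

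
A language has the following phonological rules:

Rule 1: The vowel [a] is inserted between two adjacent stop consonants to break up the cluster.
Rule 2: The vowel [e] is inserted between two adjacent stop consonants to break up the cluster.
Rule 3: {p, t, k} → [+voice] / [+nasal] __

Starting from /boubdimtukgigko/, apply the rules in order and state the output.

Rule 1 (stop-cluster a-epenthesis): /b/ and /d/ form a stop–stop cluster, so [a] is inserted between them. /k/ and /g/ form a stop–stop cluster, so [a] is inserted between them. /g/ and /k/ form a stop–stop cluster, so [a] is inserted between them. /boubdimtukgigko/ → boubadimtukagigako.
Rule 2 (stop-cluster e-epenthesis): no segment meets the environment; /boubadimtukagigako/ is unchanged.
Rule 3 (post-nasal voicing): /t/ is a voiceless stop immediately after the nasal /m/, so it voices to [d]. /boubadimtukagigako/ → boubadimdukagigako.

boubadimdukagigako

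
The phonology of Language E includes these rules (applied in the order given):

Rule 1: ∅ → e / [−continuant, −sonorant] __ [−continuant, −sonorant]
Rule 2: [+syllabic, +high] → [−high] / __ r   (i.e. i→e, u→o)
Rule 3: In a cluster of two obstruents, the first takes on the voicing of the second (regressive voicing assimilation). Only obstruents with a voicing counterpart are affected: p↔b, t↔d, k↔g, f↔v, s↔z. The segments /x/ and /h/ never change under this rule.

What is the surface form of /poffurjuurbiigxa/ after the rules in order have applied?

Rule 1 (stop-cluster e-epenthesis): no segment meets the environment; /poffurjuurbiigxa/ is unchanged.
Rule 2 (pre-rhotic lowering): /u/ is a high vowel immediately before /r/, so it lowers to [o]. /u/ is a high vowel immediately before /r/, so it lowers to [o]. /poffurjuurbiigxa/ → pofforjuorbiigxa.
Rule 3 (regressive voicing assimilation): /g/ precedes the voiceless obstruent /x/, so it devoices to [k] by assimilation. /pofforjuorbiigxa/ → pofforjuorbiikxa.

pofforjuorbiikxa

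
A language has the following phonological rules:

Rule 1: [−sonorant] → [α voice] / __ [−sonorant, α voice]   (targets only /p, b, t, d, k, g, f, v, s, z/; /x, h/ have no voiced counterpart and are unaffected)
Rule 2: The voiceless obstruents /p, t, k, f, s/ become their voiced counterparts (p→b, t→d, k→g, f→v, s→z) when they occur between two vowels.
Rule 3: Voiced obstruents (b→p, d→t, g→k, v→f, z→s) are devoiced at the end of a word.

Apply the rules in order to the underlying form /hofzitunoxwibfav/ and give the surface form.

Rule 1 (regressive voicing assimilation): /f/ precedes the voiced obstruent /z/, so it voices to [v] by assimilation. /b/ precedes the voiceless obstruent /f/, so it devoices to [p] by assimilation. /hofzitunoxwibfav/ → hovzitunoxwipfav.
Rule 2 (intervocalic voicing): /t/ is a voiceless obstruent between vowels /i/ and /u/, so it voices to [d]. /hovzitunoxwipfav/ → hovzidunoxwipfav.
Rule 3 (final devoicing): /v/ is a voiced obstruent in word-final position, so it devoices to [f]. /hovzidunoxwipfav/ → hovzidunoxwipfaf.

hovzidunoxwipfaf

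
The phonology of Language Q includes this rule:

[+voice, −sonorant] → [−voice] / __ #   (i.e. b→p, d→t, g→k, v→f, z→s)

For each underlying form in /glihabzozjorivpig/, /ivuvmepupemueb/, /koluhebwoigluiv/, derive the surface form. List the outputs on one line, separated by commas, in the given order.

/glihabzozjorivpig/: /g/ is a voiced obstruent in word-final position, so it devoices to [k]. → [glihabzozjorivpik].
/ivuvmepupemueb/: /b/ is a voiced obstruent in word-final position, so it devoices to [p]. → [ivuvmepupemuep].
/koluhebwoigluiv/: /v/ is a voiced obstruent in word-final position, so it devoices to [f]. → [koluhebwoigluif].

glihabzozjorivpik, ivuvmepupemuep, koluhebwoigluif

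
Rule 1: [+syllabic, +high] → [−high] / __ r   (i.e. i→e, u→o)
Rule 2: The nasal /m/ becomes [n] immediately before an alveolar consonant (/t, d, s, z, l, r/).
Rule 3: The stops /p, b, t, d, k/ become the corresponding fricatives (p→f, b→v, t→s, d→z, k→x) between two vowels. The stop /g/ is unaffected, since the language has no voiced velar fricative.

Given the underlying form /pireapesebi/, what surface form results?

Rule 1 (pre-rhotic lowering): /i/ is a high vowel immediately before /r/, so it lowers to [e]. /pireapesebi/ → pereapesebi.
Rule 2 (nasal place assimilation): no segment meets the environment; /pereapesebi/ is unchanged.
Rule 3 (intervocalic spirantization): /p/ is a stop between vowels /a/ and /e/, so it spirantizes to the fricative [f]. /b/ is a stop between vowels /e/ and /i/, so it spirantizes to the fricative [v]. /pereapesebi/ → pereafesevi.

pereafesevi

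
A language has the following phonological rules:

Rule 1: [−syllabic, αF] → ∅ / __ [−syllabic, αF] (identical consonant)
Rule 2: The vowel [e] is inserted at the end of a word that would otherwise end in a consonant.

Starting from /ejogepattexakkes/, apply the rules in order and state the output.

Rule 1 (degemination): /tt/ is a geminate; the first /t/ deletes. /kk/ is a geminate; the first /k/ deletes. /ejogepattexakkes/ → ejogepatexakes.
Rule 2 (final e-epenthesis): the form ends in the consonant /s/, so [e] is inserted word-finally. /ejogepatexakes/ → ejogepatexakese.

ejogepatexakese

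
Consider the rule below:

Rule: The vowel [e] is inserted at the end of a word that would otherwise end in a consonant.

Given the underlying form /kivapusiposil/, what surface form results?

kivapusiposile

the form ends in the consonant /l/, so [e] is inserted word-finally.
Surface form: [kivapusiposile].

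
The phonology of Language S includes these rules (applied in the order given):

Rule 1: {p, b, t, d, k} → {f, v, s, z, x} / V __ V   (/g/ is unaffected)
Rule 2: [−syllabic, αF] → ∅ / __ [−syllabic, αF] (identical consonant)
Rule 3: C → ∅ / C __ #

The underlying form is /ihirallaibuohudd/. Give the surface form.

ihiralaivuohud

Rule 1 (intervocalic spirantization): /b/ is a stop between vowels /i/ and /u/, so it spirantizes to the fricative [v]. /ihirallaibuohudd/ → ihirallaivuohudd.
Rule 2 (degemination): /ll/ is a geminate; the first /l/ deletes. /dd/ is a geminate; the first /d/ deletes. /ihirallaivuohudd/ → ihiralaivuohud.
Rule 3 (final cluster simplification): no segment meets the environment; /ihiralaivuohud/ is unchanged.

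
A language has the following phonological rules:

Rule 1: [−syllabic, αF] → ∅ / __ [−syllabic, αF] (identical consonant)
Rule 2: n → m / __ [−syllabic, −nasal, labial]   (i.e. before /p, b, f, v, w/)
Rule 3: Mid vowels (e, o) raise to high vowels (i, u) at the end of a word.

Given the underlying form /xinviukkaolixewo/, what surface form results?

Rule 1 (degemination): /kk/ is a geminate; the first /k/ deletes. /xinviukkaolixewo/ → xinviukaolixewo.
Rule 2 (nasal place assimilation): /n/ precedes the labial consonant /v/, so it assimilates in place to [m]. /xinviukaolixewo/ → ximviukaolixewo.
Rule 3 (final vowel raising): /o/ is a mid vowel in word-final position, so it raises to [u]. /ximviukaolixewo/ → ximviukaolixewu.

ximviukaolixewu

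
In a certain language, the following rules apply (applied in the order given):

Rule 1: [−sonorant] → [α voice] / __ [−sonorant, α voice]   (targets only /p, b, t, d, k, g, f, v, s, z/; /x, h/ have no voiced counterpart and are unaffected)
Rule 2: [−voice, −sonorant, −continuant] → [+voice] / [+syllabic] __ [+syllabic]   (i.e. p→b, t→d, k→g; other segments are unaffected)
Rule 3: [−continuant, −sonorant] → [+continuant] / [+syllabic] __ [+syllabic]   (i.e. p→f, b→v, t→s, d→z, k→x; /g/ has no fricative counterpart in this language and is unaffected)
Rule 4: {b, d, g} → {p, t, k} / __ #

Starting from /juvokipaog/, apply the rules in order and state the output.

juvogivaok

Rule 1 (regressive voicing assimilation): no segment meets the environment; /juvokipaog/ is unchanged.
Rule 2 (intervocalic voicing): /k/ is a voiceless stop between vowels /o/ and /i/, so it voices to [g]. /p/ is a voiceless stop between vowels /i/ and /a/, so it voices to [b]. /juvokipaog/ → juvogibaog.
Rule 3 (intervocalic spirantization): /b/ is a stop between vowels /i/ and /a/, so it spirantizes to the fricative [v]. /juvogibaog/ → juvogivaog.
Rule 4 (final devoicing): /g/ is a voiced stop in word-final position, so it devoices to [k]. /juvogivaog/ → juvogivaok.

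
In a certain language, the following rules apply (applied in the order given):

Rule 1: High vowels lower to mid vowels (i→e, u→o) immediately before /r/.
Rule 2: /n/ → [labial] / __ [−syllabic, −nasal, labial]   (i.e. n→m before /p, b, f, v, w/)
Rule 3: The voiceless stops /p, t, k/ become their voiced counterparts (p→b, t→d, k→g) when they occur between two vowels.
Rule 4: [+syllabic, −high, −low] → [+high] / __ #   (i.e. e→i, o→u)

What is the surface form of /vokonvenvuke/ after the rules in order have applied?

Rule 1 (pre-rhotic lowering): no segment meets the environment; /vokonvenvuke/ is unchanged.
Rule 2 (nasal place assimilation): /n/ precedes the labial consonant /v/, so it assimilates in place to [m]. /n/ precedes the labial consonant /v/, so it assimilates in place to [m]. /vokonvenvuke/ → vokomvemvuke.
Rule 3 (intervocalic voicing): /k/ is a voiceless stop between vowels /o/ and /o/, so it voices to [g]. /k/ is a voiceless stop between vowels /u/ and /e/, so it voices to [g]. /vokomvemvuke/ → vogomvemvuge.
Rule 4 (final vowel raising): /e/ is a mid vowel in word-final position, so it raises to [i]. /vogomvemvuge/ → vogomvemvugi.

vogomvemvugi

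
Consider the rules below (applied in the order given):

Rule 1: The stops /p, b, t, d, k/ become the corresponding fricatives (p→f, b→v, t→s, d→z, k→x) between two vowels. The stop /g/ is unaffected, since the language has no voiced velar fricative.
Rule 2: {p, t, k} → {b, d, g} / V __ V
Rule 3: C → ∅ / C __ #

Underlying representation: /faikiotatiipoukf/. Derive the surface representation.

faixiosasiifouk

Rule 1 (intervocalic spirantization): /k/ is a stop between vowels /i/ and /i/, so it spirantizes to the fricative [x]. /t/ is a stop between vowels /o/ and /a/, so it spirantizes to the fricative [s]. /t/ is a stop between vowels /a/ and /i/, so it spirantizes to the fricative [s]. /p/ is a stop between vowels /i/ and /o/, so it spirantizes to the fricative [f]. /faikiotatiipoukf/ → faixiosasiifoukf.
Rule 2 (intervocalic voicing): no segment meets the environment; /faixiosasiifoukf/ is unchanged.
Rule 3 (final cluster simplification): /f/ is the second consonant of a word-final cluster /kf/, so it deletes. /faixiosasiifoukf/ → faixiosasiifouk.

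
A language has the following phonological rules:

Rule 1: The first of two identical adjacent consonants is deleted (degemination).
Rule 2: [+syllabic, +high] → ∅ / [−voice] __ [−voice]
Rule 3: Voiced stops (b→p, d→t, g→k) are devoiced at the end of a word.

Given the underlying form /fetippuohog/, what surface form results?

Rule 1 (degemination): /pp/ is a geminate; the first /p/ deletes. /fetippuohog/ → fetipuohog.
Rule 2 (high vowel syncope): /i/ is a high vowel flanked by voiceless consonants /t/ and /p/, so it deletes. /fetipuohog/ → fetpuohog.
Rule 3 (final devoicing): /g/ is a voiced stop in word-final position, so it devoices to [k]. /fetpuohog/ → fetpuohok.

fetpuohok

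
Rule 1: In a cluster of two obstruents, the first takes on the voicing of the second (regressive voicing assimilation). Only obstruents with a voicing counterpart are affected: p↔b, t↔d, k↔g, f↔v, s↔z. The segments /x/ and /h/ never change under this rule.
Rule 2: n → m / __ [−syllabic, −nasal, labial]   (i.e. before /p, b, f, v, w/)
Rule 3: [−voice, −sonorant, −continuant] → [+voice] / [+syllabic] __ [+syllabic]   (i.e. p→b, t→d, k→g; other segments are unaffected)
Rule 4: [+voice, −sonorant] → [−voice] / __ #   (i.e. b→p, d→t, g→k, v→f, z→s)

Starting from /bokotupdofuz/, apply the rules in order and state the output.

bogodubdofus

Rule 1 (regressive voicing assimilation): /p/ precedes the voiced obstruent /d/, so it voices to [b] by assimilation. /bokotupdofuz/ → bokotubdofuz.
Rule 2 (nasal place assimilation): no segment meets the environment; /bokotubdofuz/ is unchanged.
Rule 3 (intervocalic voicing): /k/ is a voiceless stop between vowels /o/ and /o/, so it voices to [g]. /t/ is a voiceless stop between vowels /o/ and /u/, so it voices to [d]. /bokotubdofuz/ → bogodubdofuz.
Rule 4 (final devoicing): /z/ is a voiced obstruent in word-final position, so it devoices to [s]. /bogodubdofuz/ → bogodubdofus.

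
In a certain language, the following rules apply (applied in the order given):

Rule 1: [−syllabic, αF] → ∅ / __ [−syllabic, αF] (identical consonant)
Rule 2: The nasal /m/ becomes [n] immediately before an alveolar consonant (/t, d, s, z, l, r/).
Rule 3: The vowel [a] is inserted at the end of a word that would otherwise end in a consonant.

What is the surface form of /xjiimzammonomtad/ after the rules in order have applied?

Rule 1 (degemination): /mm/ is a geminate; the first /m/ deletes. /xjiimzammonomtad/ → xjiimzamonomtad.
Rule 2 (nasal place assimilation): /m/ precedes the alveolar consonant /z/, so it assimilates in place to [n]. /m/ precedes the alveolar consonant /t/, so it assimilates in place to [n]. /xjiimzamonomtad/ → xjiinzamonontad.
Rule 3 (final a-epenthesis): the form ends in the consonant /d/, so [a] is inserted word-finally. /xjiinzamonontad/ → xjiinzamonontada.

xjiinzamonontada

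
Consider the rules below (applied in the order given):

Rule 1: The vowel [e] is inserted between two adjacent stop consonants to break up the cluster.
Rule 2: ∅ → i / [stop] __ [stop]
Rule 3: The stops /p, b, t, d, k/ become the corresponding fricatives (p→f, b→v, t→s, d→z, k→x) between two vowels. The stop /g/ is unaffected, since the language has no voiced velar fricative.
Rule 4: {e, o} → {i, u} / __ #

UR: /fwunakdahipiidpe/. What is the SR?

Rule 1 (stop-cluster e-epenthesis): /k/ and /d/ form a stop–stop cluster, so [e] is inserted between them. /d/ and /p/ form a stop–stop cluster, so [e] is inserted between them. /fwunakdahipiidpe/ → fwunakedahipiidepe.
Rule 2 (stop-cluster i-epenthesis): no segment meets the environment; /fwunakedahipiidepe/ is unchanged.
Rule 3 (intervocalic spirantization): /k/ is a stop between vowels /a/ and /e/, so it spirantizes to the fricative [x]. /d/ is a stop between vowels /e/ and /a/, so it spirantizes to the fricative [z]. /p/ is a stop between vowels /i/ and /i/, so it spirantizes to the fricative [f]. /d/ is a stop between vowels /i/ and /e/, so it spirantizes to the fricative [z]. /p/ is a stop between vowels /e/ and /e/, so it spirantizes to the fricative [f]. /fwunakedahipiidepe/ → fwunaxezahifiizefe.
Rule 4 (final vowel raising): /e/ is a mid vowel in word-final position, so it raises to [i]. /fwunaxezahifiizefe/ → fwunaxezahifiizefi.

fwunaxezahifiizefi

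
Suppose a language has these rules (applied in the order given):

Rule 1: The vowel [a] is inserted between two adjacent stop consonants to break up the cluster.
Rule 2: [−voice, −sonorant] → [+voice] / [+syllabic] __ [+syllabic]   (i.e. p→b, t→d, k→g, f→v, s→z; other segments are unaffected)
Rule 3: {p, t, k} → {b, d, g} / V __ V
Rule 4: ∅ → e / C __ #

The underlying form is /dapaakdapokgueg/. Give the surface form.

dabaagadabogaguege

Rule 1 (stop-cluster a-epenthesis): /k/ and /d/ form a stop–stop cluster, so [a] is inserted between them. /k/ and /g/ form a stop–stop cluster, so [a] is inserted between them. /dapaakdapokgueg/ → dapaakadapokagueg.
Rule 2 (intervocalic voicing): /p/ is a voiceless obstruent between vowels /a/ and /a/, so it voices to [b]. /k/ is a voiceless obstruent between vowels /a/ and /a/, so it voices to [g]. /p/ is a voiceless obstruent between vowels /a/ and /o/, so it voices to [b]. /k/ is a voiceless obstruent between vowels /o/ and /a/, so it voices to [g]. /dapaakadapokagueg/ → dabaagadabogagueg.
Rule 3 (intervocalic voicing): no segment meets the environment; /dabaagadabogagueg/ is unchanged.
Rule 4 (final e-epenthesis): the form ends in the consonant /g/, so [e] is inserted word-finally. /dabaagadabogagueg/ → dabaagadabogaguege.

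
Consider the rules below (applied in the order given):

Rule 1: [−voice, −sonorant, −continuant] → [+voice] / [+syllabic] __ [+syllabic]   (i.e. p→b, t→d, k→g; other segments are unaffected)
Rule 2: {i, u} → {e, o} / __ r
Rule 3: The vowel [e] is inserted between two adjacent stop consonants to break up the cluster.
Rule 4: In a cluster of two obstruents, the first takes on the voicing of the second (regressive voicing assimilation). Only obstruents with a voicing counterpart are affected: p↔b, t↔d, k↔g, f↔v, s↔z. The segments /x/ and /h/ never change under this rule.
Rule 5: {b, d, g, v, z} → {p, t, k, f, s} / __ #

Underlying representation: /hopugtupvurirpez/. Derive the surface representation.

hobugetubvorerpes

Rule 1 (intervocalic voicing): /p/ is a voiceless stop between vowels /o/ and /u/, so it voices to [b]. /hopugtupvurirpez/ → hobugtupvurirpez.
Rule 2 (pre-rhotic lowering): /u/ is a high vowel immediately before /r/, so it lowers to [o]. /i/ is a high vowel immediately before /r/, so it lowers to [e]. /hobugtupvurirpez/ → hobugtupvorerpez.
Rule 3 (stop-cluster e-epenthesis): /g/ and /t/ form a stop–stop cluster, so [e] is inserted between them. /hobugtupvorerpez/ → hobugetupvorerpez.
Rule 4 (regressive voicing assimilation): /p/ precedes the voiced obstruent /v/, so it voices to [b] by assimilation. /hobugetupvorerpez/ → hobugetubvorerpez.
Rule 5 (final devoicing): /z/ is a voiced obstruent in word-final position, so it devoices to [s]. /hobugetubvorerpez/ → hobugetubvorerpes.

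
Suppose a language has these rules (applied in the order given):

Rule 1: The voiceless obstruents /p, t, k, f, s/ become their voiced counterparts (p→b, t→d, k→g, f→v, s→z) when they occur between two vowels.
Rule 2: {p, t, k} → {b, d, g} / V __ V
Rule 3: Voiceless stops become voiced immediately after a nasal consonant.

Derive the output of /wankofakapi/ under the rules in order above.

Rule 1 (intervocalic voicing): /f/ is a voiceless obstruent between vowels /o/ and /a/, so it voices to [v]. /k/ is a voiceless obstruent between vowels /a/ and /a/, so it voices to [g]. /p/ is a voiceless obstruent between vowels /a/ and /i/, so it voices to [b]. /wankofakapi/ → wankovagabi.
Rule 2 (intervocalic voicing): no segment meets the environment; /wankovagabi/ is unchanged.
Rule 3 (post-nasal voicing): /k/ is a voiceless stop immediately after the nasal /n/, so it voices to [g]. /wankovagabi/ → wangovagabi.

wangovagabi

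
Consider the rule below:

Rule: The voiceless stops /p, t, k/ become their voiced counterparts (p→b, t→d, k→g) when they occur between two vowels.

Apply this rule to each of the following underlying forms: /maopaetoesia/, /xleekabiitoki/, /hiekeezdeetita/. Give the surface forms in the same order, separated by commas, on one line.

maobaedoesia, xleegabiidogi, hiegeezdeedida

/maopaetoesia/: /p/ is a voiceless stop between vowels /o/ and /a/, so it voices to [b]. /t/ is a voiceless stop between vowels /e/ and /o/, so it voices to [d]. → [maobaedoesia].
/xleekabiitoki/: /k/ is a voiceless stop between vowels /e/ and /a/, so it voices to [g]. /t/ is a voiceless stop between vowels /i/ and /o/, so it voices to [d]. /k/ is a voiceless stop between vowels /o/ and /i/, so it voices to [g]. → [xleegabiidogi].
/hiekeezdeetita/: /k/ is a voiceless stop between vowels /e/ and /e/, so it voices to [g]. /t/ is a voiceless stop between vowels /e/ and /i/, so it voices to [d]. /t/ is a voiceless stop between vowels /i/ and /a/, so it voices to [d]. → [hiegeezdeedida].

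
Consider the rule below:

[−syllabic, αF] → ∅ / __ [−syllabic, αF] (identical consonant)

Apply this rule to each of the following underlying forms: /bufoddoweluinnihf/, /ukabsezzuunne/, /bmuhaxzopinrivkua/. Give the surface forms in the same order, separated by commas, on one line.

bufodoweluinihf, ukabsezuune, bmuhaxzopinrivkua

/bufoddoweluinnihf/: /dd/ is a geminate; the first /d/ deletes. /nn/ is a geminate; the first /n/ deletes. → [bufodoweluinihf].
/ukabsezzuunne/: /zz/ is a geminate; the first /z/ deletes. /nn/ is a geminate; the first /n/ deletes. → [ukabsezuune].
/bmuhaxzopinrivkua/: the rule's environment is not met; surfaces unchanged as [bmuhaxzopinrivkua].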